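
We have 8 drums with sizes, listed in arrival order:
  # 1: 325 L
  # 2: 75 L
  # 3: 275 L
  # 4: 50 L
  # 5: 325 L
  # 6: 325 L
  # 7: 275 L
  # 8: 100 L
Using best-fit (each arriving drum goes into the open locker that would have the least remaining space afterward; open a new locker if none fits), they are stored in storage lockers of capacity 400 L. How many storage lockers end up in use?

5

  325 → locker 1 (new)  [load 325/400]
  75 → locker 1  [load 400/400]
  275 → locker 2 (new)  [load 275/400]
  50 → locker 2  [load 325/400]
  325 → locker 3 (new)  [load 325/400]
  325 → locker 4 (new)  [load 325/400]
  275 → locker 5 (new)  [load 275/400]
  100 → locker 5  [load 375/400]
5 storage lockers opened.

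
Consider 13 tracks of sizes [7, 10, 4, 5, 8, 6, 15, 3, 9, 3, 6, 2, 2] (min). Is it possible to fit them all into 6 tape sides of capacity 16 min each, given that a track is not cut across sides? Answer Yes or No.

Yes

A valid assignment using 6 tape sides:
  side 1: 15 = 15
  side 2: 10 + 6 = 16
  side 3: 9 + 7 = 16
  side 4: 8 + 6 + 2 = 16
  side 5: 5 + 4 + 3 + 3 = 15
  side 6: 2 = 2
Every load is within 16 min, so 6 tape sides suffice.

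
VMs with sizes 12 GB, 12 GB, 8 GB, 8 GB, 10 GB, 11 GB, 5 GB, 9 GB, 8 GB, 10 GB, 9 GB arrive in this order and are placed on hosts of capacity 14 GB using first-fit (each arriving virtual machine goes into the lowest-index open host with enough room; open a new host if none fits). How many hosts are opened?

10

  12 → host 1 (new)  [load 12/14]
  12 → host 2 (new)  [load 12/14]
  8 → host 3 (new)  [load 8/14]
  8 → host 4 (new)  [load 8/14]
  10 → host 5 (new)  [load 10/14]
  11 → host 6 (new)  [load 11/14]
  5 → host 3  [load 13/14]
  9 → host 7 (new)  [load 9/14]
  8 → host 8 (new)  [load 8/14]
  10 → host 9 (new)  [load 10/14]
  9 → host 10 (new)  [load 9/14]
10 hosts opened.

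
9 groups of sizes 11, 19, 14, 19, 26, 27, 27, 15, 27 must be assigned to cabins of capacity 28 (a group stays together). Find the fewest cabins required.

Total = 27 + 27 + 27 + 26 + 19 + 19 + 15 + 14 + 11 = 185.
Lower bound: ⌈185/28⌉ = 7 cabins.
A packing using 8 cabins:
  cabin 1: 27 = 27
  cabin 2: 27 = 27
  cabin 3: 27 = 27
  cabin 4: 26 = 26
  cabin 5: 19 = 19
  cabin 6: 19 = 19
  cabin 7: 15 + 11 = 26
  cabin 8: 14 = 14
No arrangement into 7 cabins stays within capacity, so 8 is optimal.

8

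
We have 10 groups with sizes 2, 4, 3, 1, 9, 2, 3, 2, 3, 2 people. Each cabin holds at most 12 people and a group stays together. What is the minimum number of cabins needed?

Total = 9 + 4 + 3 + 3 + 3 + 2 + 2 + 2 + 2 + 1 = 31 people.
Lower bound: ⌈31/12⌉ = 3 cabins.
A packing using 3 cabins:
  cabin 1: 9 + 3 = 12
  cabin 2: 4 + 3 + 3 + 2 = 12
  cabin 3: 2 + 2 + 2 + 1 = 7
This matches the lower bound, so 3 is optimal.

3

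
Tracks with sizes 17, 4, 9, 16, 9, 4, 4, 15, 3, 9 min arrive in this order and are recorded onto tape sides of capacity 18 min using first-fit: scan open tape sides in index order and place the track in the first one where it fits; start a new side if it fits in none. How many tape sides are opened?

6

  17 → side 1 (new)  [load 17/18]
  4 → side 2 (new)  [load 4/18]
  9 → side 2  [load 13/18]
  16 → side 3 (new)  [load 16/18]
  9 → side 4 (new)  [load 9/18]
  4 → side 2  [load 17/18]
  4 → side 4  [load 13/18]
  15 → side 5 (new)  [load 15/18]
  3 → side 4  [load 16/18]
  9 → side 6 (new)  [load 9/18]
6 tape sides opened.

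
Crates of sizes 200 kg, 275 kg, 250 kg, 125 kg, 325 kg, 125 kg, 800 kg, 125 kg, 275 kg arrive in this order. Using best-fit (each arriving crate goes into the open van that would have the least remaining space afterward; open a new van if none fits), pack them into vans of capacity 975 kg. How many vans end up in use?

  200 → van 1 (new)  [load 200/975]
  275 → van 1  [load 475/975]
  250 → van 1  [load 725/975]
  125 → van 1  [load 850/975]
  325 → van 2 (new)  [load 325/975]
  125 → van 1  [load 975/975]
  800 → van 3 (new)  [load 800/975]
  125 → van 3  [load 925/975]
  275 → van 2  [load 600/975]
3 vans opened.

3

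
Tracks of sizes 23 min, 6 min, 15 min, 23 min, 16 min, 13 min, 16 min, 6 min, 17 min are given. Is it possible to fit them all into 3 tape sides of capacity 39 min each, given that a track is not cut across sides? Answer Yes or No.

No

Total = 135 min; ⌈135/39⌉ = 4.
At least 4 tape sides are required, but only 3 are allowed.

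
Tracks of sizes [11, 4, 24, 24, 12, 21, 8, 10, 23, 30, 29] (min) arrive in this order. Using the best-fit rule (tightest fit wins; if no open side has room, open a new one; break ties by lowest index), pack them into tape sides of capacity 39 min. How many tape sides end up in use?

  11 → side 1 (new)  [load 11/39]
  4 → side 1  [load 15/39]
  24 → side 1  [load 39/39]
  24 → side 2 (new)  [load 24/39]
  12 → side 2  [load 36/39]
  21 → side 3 (new)  [load 21/39]
  8 → side 3  [load 29/39]
  10 → side 3  [load 39/39]
  23 → side 4 (new)  [load 23/39]
  30 → side 5 (new)  [load 30/39]
  29 → side 6 (new)  [load 29/39]
6 tape sides opened.

6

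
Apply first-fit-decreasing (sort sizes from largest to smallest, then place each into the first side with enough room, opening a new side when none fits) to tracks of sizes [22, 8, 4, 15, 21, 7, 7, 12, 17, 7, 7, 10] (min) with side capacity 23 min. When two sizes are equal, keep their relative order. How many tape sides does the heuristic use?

Sorted descending: 22, 21, 17, 15, 12, 10, 8, 7, 7, 7, 7, 4.
  22 → side 1 (new)  [load 22/23]
  21 → side 2 (new)  [load 21/23]
  17 → side 3 (new)  [load 17/23]
  15 → side 4 (new)  [load 15/23]
  12 → side 5 (new)  [load 12/23]
  10 → side 5  [load 22/23]
  8 → side 4  [load 23/23]
  7 → side 6 (new)  [load 7/23]
  7 → side 6  [load 14/23]
  7 → side 6  [load 21/23]
  7 → side 7 (new)  [load 7/23]
  4 → side 3  [load 21/23]
7 tape sides opened.

7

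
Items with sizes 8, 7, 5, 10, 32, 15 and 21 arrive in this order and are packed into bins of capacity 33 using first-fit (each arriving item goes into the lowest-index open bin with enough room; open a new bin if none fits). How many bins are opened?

  8 → bin 1 (new)  [load 8/33]
  7 → bin 1  [load 15/33]
  5 → bin 1  [load 20/33]
  10 → bin 1  [load 30/33]
  32 → bin 2 (new)  [load 32/33]
  15 → bin 3 (new)  [load 15/33]
  21 → bin 4 (new)  [load 21/33]
4 bins opened.

4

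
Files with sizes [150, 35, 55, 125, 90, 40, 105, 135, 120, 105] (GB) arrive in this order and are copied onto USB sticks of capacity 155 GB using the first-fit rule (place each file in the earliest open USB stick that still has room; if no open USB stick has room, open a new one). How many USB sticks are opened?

  150 → USB stick 1 (new)  [load 150/155]
  35 → USB stick 2 (new)  [load 35/155]
  55 → USB stick 2  [load 90/155]
  125 → USB stick 3 (new)  [load 125/155]
  90 → USB stick 4 (new)  [load 90/155]
  40 → USB stick 2  [load 130/155]
  105 → USB stick 5 (new)  [load 105/155]
  135 → USB stick 6 (new)  [load 135/155]
  120 → USB stick 7 (new)  [load 120/155]
  105 → USB stick 8 (new)  [load 105/155]
8 USB sticks opened.

8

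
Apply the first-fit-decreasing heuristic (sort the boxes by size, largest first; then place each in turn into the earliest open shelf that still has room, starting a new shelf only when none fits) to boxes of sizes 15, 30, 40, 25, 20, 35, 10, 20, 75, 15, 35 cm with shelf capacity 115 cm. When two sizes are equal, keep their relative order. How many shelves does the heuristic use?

Sorted descending: 75, 40, 35, 35, 30, 25, 20, 20, 15, 15, 10.
  75 → shelf 1 (new)  [load 75/115]
  40 → shelf 1  [load 115/115]
  35 → shelf 2 (new)  [load 35/115]
  35 → shelf 2  [load 70/115]
  30 → shelf 2  [load 100/115]
  25 → shelf 3 (new)  [load 25/115]
  20 → shelf 3  [load 45/115]
  20 → shelf 3  [load 65/115]
  15 → shelf 2  [load 115/115]
  15 → shelf 3  [load 80/115]
  10 → shelf 3  [load 90/115]
3 shelves opened.

3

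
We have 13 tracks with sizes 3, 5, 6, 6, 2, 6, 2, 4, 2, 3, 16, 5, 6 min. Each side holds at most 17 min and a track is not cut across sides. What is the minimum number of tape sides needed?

Total = 16 + 6 + 6 + 6 + 6 + 5 + 5 + 4 + 3 + 3 + 2 + 2 + 2 = 66 min.
Lower bound: ⌈66/17⌉ = 4 tape sides.
A packing using 4 tape sides:
  side 1: 16 = 16
  side 2: 6 + 6 + 5 = 17
  side 3: 6 + 6 + 5 = 17
  side 4: 4 + 3 + 3 + 2 + 2 + 2 = 16
This matches the lower bound, so 4 is optimal.

4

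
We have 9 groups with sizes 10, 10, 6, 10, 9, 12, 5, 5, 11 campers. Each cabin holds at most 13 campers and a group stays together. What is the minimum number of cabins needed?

8

Total = 12 + 11 + 10 + 10 + 10 + 9 + 6 + 5 + 5 = 78 campers.
Lower bound: ⌈78/13⌉ = 6 cabins.
A packing using 8 cabins:
  cabin 1: 12 = 12
  cabin 2: 11 = 11
  cabin 3: 10 = 10
  cabin 4: 10 = 10
  cabin 5: 10 = 10
  cabin 6: 9 = 9
  cabin 7: 6 + 5 = 11
  cabin 8: 5 = 5
No arrangement into 7 cabins stays within capacity, so 8 is optimal.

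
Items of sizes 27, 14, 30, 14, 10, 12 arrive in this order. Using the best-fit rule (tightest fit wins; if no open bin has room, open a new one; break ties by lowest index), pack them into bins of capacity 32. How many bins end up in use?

4

  27 → bin 1 (new)  [load 27/32]
  14 → bin 2 (new)  [load 14/32]
  30 → bin 3 (new)  [load 30/32]
  14 → bin 2  [load 28/32]
  10 → bin 4 (new)  [load 10/32]
  12 → bin 4  [load 22/32]
4 bins opened.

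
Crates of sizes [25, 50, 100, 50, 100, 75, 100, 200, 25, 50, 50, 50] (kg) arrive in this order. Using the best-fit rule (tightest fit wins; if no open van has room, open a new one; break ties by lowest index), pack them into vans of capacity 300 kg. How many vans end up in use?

  25 → van 1 (new)  [load 25/300]
  50 → van 1  [load 75/300]
  100 → van 1  [load 175/300]
  50 → van 1  [load 225/300]
  100 → van 2 (new)  [load 100/300]
  75 → van 1  [load 300/300]
  100 → van 2  [load 200/300]
  200 → van 3 (new)  [load 200/300]
  25 → van 2  [load 225/300]
  50 → van 2  [load 275/300]
  50 → van 3  [load 250/300]
  50 → van 3  [load 300/300]
3 vans opened.

3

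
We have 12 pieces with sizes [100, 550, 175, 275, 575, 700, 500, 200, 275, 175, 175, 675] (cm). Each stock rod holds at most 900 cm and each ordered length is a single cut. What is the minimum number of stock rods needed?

5

Total = 700 + 675 + 575 + 550 + 500 + 275 + 275 + 200 + 175 + 175 + 175 + 100 = 4375 cm.
Lower bound: ⌈4375/900⌉ = 5 stock rods.
A packing using 5 stock rods:
  stock rod 1: 700 + 200 = 900
  stock rod 2: 675 + 175 = 850
  stock rod 3: 575 + 275 = 850
  stock rod 4: 550 + 175 + 175 = 900
  stock rod 5: 500 + 275 + 100 = 875
This matches the lower bound, so 5 is optimal.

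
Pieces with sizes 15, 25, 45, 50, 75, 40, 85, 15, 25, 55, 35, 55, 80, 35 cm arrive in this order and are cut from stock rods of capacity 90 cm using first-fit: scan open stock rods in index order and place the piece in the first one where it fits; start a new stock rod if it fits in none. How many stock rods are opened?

  15 → stock rod 1 (new)  [load 15/90]
  25 → stock rod 1  [load 40/90]
  45 → stock rod 1  [load 85/90]
  50 → stock rod 2 (new)  [load 50/90]
  75 → stock rod 3 (new)  [load 75/90]
  40 → stock rod 2  [load 90/90]
  85 → stock rod 4 (new)  [load 85/90]
  15 → stock rod 3  [load 90/90]
  25 → stock rod 5 (new)  [load 25/90]
  55 → stock rod 5  [load 80/90]
  35 → stock rod 6 (new)  [load 35/90]
  55 → stock rod 6  [load 90/90]
  80 → stock rod 7 (new)  [load 80/90]
  35 → stock rod 8 (new)  [load 35/90]
8 stock rods opened.

8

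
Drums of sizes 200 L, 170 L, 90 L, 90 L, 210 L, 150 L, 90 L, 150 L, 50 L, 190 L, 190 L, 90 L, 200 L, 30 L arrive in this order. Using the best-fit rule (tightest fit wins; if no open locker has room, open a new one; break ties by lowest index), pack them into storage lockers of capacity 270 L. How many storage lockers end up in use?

9

  200 → locker 1 (new)  [load 200/270]
  170 → locker 2 (new)  [load 170/270]
  90 → locker 2  [load 260/270]
  90 → locker 3 (new)  [load 90/270]
  210 → locker 4 (new)  [load 210/270]
  150 → locker 3  [load 240/270]
  90 → locker 5 (new)  [load 90/270]
  150 → locker 5  [load 240/270]
  50 → locker 4  [load 260/270]
  190 → locker 6 (new)  [load 190/270]
  190 → locker 7 (new)  [load 190/270]
  90 → locker 8 (new)  [load 90/270]
  200 → locker 9 (new)  [load 200/270]
  30 → locker 3  [load 270/270]
9 storage lockers opened.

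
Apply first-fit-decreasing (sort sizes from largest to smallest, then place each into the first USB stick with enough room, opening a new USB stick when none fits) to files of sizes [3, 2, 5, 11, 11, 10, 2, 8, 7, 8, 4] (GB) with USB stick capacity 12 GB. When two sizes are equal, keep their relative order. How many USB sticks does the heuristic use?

7

Sorted descending: 11, 11, 10, 8, 8, 7, 5, 4, 3, 2, 2.
  11 → USB stick 1 (new)  [load 11/12]
  11 → USB stick 2 (new)  [load 11/12]
  10 → USB stick 3 (new)  [load 10/12]
  8 → USB stick 4 (new)  [load 8/12]
  8 → USB stick 5 (new)  [load 8/12]
  7 → USB stick 6 (new)  [load 7/12]
  5 → USB stick 6  [load 12/12]
  4 → USB stick 4  [load 12/12]
  3 → USB stick 5  [load 11/12]
  2 → USB stick 3  [load 12/12]
  2 → USB stick 7 (new)  [load 2/12]
7 USB sticks opened.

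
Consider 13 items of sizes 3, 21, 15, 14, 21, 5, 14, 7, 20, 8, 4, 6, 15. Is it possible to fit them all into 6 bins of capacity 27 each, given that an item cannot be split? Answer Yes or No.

No

Total = 153; ⌈153/27⌉ = 6.
7 items each exceed half the capacity and cannot share a bin, forcing at least 7 bins.
At least 7 bins are required, but only 6 are allowed.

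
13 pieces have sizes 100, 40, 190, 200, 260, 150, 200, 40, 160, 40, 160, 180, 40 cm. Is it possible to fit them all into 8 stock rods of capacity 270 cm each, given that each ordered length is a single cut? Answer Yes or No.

Yes

A valid assignment using 8 stock rods:
  stock rod 1: 260 = 260
  stock rod 2: 200 + 40 = 240
  stock rod 3: 200 + 40 = 240
  stock rod 4: 190 + 40 + 40 = 270
  stock rod 5: 180 = 180
  stock rod 6: 160 + 100 = 260
  stock rod 7: 160 = 160
  stock rod 8: 150 = 150
Every load is within 270 cm, so 8 stock rods suffice.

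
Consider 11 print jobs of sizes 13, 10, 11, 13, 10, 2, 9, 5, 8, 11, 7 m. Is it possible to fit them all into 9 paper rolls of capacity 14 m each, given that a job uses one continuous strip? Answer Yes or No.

A valid assignment using 9 paper rolls:
  roll 1: 13 = 13
  roll 2: 13 = 13
  roll 3: 11 + 2 = 13
  roll 4: 11 = 11
  roll 5: 10 = 10
  roll 6: 10 = 10
  roll 7: 9 + 5 = 14
  roll 8: 8 = 8
  roll 9: 7 = 7
Every load is within 14 m, so 9 paper rolls suffice.

Yes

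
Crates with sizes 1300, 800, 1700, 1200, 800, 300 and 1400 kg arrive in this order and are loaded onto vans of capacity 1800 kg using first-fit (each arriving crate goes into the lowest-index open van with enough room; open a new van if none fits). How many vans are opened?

5

  1300 → van 1 (new)  [load 1300/1800]
  800 → van 2 (new)  [load 800/1800]
  1700 → van 3 (new)  [load 1700/1800]
  1200 → van 4 (new)  [load 1200/1800]
  800 → van 2  [load 1600/1800]
  300 → van 1  [load 1600/1800]
  1400 → van 5 (new)  [load 1400/1800]
5 vans opened.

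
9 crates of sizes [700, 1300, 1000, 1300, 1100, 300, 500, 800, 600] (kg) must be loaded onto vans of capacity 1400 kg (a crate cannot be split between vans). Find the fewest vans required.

6

Total = 1300 + 1300 + 1100 + 1000 + 800 + 700 + 600 + 500 + 300 = 7600 kg.
Lower bound: ⌈7600/1400⌉ = 6 vans.
A packing using 6 vans:
  van 1: 1300 = 1300
  van 2: 1300 = 1300
  van 3: 1100 + 300 = 1400
  van 4: 1000 = 1000
  van 5: 800 + 600 = 1400
  van 6: 700 + 500 = 1200
This matches the lower bound, so 6 is optimal.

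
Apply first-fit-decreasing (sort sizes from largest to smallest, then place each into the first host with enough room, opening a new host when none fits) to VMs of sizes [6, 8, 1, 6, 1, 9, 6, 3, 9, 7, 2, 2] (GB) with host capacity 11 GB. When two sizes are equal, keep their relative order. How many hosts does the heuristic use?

7

Sorted descending: 9, 9, 8, 7, 6, 6, 6, 3, 2, 2, 1, 1.
  9 → host 1 (new)  [load 9/11]
  9 → host 2 (new)  [load 9/11]
  8 → host 3 (new)  [load 8/11]
  7 → host 4 (new)  [load 7/11]
  6 → host 5 (new)  [load 6/11]
  6 → host 6 (new)  [load 6/11]
  6 → host 7 (new)  [load 6/11]
  3 → host 3  [load 11/11]
  2 → host 1  [load 11/11]
  2 → host 2  [load 11/11]
  1 → host 4  [load 8/11]
  1 → host 4  [load 9/11]
7 hosts opened.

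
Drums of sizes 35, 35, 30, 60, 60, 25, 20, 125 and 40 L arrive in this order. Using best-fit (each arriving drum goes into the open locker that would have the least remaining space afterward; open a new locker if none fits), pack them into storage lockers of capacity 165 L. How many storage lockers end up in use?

3

  35 → locker 1 (new)  [load 35/165]
  35 → locker 1  [load 70/165]
  30 → locker 1  [load 100/165]
  60 → locker 1  [load 160/165]
  60 → locker 2 (new)  [load 60/165]
  25 → locker 2  [load 85/165]
  20 → locker 2  [load 105/165]
  125 → locker 3 (new)  [load 125/165]
  40 → locker 3  [load 165/165]
3 storage lockers opened.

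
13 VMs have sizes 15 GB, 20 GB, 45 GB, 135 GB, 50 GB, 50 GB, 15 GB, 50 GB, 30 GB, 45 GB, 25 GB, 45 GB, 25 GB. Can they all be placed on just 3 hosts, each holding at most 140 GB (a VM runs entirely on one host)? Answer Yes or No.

No

Total = 550 GB; ⌈550/140⌉ = 4.
At least 4 hosts are required, but only 3 are allowed.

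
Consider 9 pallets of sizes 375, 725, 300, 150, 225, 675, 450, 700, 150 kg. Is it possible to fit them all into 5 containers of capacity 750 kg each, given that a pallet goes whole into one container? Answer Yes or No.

No

Total = 3750 kg; ⌈3750/750⌉ = 5.
The bound of 5 does not rule out 5, but exhaustive search shows no assignment into 5 containers of capacity 750 kg exists — the minimum is 6.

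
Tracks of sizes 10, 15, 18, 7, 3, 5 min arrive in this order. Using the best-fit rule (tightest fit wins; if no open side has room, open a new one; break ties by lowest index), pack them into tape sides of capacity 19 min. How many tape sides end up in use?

  10 → side 1 (new)  [load 10/19]
  15 → side 2 (new)  [load 15/19]
  18 → side 3 (new)  [load 18/19]
  7 → side 1  [load 17/19]
  3 → side 2  [load 18/19]
  5 → side 4 (new)  [load 5/19]
4 tape sides opened.

4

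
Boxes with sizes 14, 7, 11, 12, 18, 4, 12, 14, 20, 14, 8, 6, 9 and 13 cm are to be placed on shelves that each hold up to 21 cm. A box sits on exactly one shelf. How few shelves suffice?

9

Total = 20 + 18 + 14 + 14 + 14 + 13 + 12 + 12 + 11 + 9 + 8 + 7 + 6 + 4 = 162 cm.
Lower bound: ⌈162/21⌉ = 8 shelves.
Also, 9 boxes each exceed 21/2 cm, and no two of those can share a shelf, so at least 9 shelves are needed.
A packing using 9 shelves:
  shelf 1: 20 = 20
  shelf 2: 18 = 18
  shelf 3: 14 + 7 = 21
  shelf 4: 14 + 6 = 20
  shelf 5: 14 + 4 = 18
  shelf 6: 13 + 8 = 21
  shelf 7: 12 + 9 = 21
  shelf 8: 12 = 12
  shelf 9: 11 = 11
This matches the lower bound, so 9 is optimal.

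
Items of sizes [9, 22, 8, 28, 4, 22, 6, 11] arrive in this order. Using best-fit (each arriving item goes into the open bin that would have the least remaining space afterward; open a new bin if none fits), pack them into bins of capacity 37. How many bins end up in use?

4

  9 → bin 1 (new)  [load 9/37]
  22 → bin 1  [load 31/37]
  8 → bin 2 (new)  [load 8/37]
  28 → bin 2  [load 36/37]
  4 → bin 1  [load 35/37]
  22 → bin 3 (new)  [load 22/37]
  6 → bin 3  [load 28/37]
  11 → bin 4 (new)  [load 11/37]
4 bins opened.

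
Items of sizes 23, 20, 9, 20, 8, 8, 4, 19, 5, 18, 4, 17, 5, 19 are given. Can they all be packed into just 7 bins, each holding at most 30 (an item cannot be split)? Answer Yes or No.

Yes

A valid assignment using 7 bins:
  bin 1: 23 + 5 = 28
  bin 2: 20 + 9 = 29
  bin 3: 20 + 8 = 28
  bin 4: 19 + 8 = 27
  bin 5: 19 + 5 + 4 = 28
  bin 6: 18 + 4 = 22
  bin 7: 17 = 17
Every load is within 30, so 7 bins suffice.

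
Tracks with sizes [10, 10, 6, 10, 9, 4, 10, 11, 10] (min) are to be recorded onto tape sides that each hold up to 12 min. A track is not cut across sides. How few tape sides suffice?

Total = 11 + 10 + 10 + 10 + 10 + 10 + 9 + 6 + 4 = 80 min.
Lower bound: ⌈80/12⌉ = 7 tape sides.
A packing using 8 tape sides:
  side 1: 11 = 11
  side 2: 10 = 10
  side 3: 10 = 10
  side 4: 10 = 10
  side 5: 10 = 10
  side 6: 10 = 10
  side 7: 9 = 9
  side 8: 6 + 4 = 10
No arrangement into 7 tape sides stays within capacity, so 8 is optimal.

8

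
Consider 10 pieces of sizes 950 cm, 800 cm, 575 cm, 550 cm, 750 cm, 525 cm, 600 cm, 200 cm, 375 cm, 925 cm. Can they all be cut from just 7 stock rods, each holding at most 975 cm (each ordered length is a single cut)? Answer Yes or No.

Total = 6250 cm; ⌈6250/975⌉ = 7.
8 pieces each exceed half the capacity and cannot share a stock rod, forcing at least 8 stock rods.
At least 8 stock rods are required, but only 7 are allowed.

No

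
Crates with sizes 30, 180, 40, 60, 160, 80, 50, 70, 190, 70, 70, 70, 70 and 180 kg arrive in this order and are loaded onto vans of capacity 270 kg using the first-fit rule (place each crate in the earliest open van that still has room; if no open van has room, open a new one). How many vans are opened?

  30 → van 1 (new)  [load 30/270]
  180 → van 1  [load 210/270]
  40 → van 1  [load 250/270]
  60 → van 2 (new)  [load 60/270]
  160 → van 2  [load 220/270]
  80 → van 3 (new)  [load 80/270]
  50 → van 2  [load 270/270]
  70 → van 3  [load 150/270]
  190 → van 4 (new)  [load 190/270]
  70 → van 3  [load 220/270]
  70 → van 4  [load 260/270]
  70 → van 5 (new)  [load 70/270]
  70 → van 5  [load 140/270]
  180 → van 6 (new)  [load 180/270]
6 vans opened.

6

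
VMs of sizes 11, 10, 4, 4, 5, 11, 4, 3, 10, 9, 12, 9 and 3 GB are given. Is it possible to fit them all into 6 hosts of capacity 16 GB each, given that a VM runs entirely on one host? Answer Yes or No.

No

Total = 95 GB; ⌈95/16⌉ = 6.
7 VMs each exceed half the capacity and cannot share a host, forcing at least 7 hosts.
At least 7 hosts are required, but only 6 are allowed.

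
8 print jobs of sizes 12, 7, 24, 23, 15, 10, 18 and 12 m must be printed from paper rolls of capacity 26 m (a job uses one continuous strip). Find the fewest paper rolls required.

5

Total = 24 + 23 + 18 + 15 + 12 + 12 + 10 + 7 = 121 m.
Lower bound: ⌈121/26⌉ = 5 paper rolls.
A packing using 5 paper rolls:
  roll 1: 24 = 24
  roll 2: 23 = 23
  roll 3: 18 + 7 = 25
  roll 4: 15 + 10 = 25
  roll 5: 12 + 12 = 24
This matches the lower bound, so 5 is optimal.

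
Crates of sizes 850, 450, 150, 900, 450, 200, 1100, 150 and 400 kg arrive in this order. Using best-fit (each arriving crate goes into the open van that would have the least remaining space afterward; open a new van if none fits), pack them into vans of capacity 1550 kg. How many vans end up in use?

4

  850 → van 1 (new)  [load 850/1550]
  450 → van 1  [load 1300/1550]
  150 → van 1  [load 1450/1550]
  900 → van 2 (new)  [load 900/1550]
  450 → van 2  [load 1350/1550]
  200 → van 2  [load 1550/1550]
  1100 → van 3 (new)  [load 1100/1550]
  150 → van 3  [load 1250/1550]
  400 → van 4 (new)  [load 400/1550]
4 vans opened.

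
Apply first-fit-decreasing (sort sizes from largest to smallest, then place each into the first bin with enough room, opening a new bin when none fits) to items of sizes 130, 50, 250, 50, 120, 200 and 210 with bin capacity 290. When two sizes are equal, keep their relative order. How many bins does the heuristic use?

4

Sorted descending: 250, 210, 200, 130, 120, 50, 50.
  250 → bin 1 (new)  [load 250/290]
  210 → bin 2 (new)  [load 210/290]
  200 → bin 3 (new)  [load 200/290]
  130 → bin 4 (new)  [load 130/290]
  120 → bin 4  [load 250/290]
  50 → bin 2  [load 260/290]
  50 → bin 3  [load 250/290]
4 bins opened.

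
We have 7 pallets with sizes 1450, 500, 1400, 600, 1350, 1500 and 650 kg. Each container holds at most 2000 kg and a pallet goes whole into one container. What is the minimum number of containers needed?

Total = 1500 + 1450 + 1400 + 1350 + 650 + 600 + 500 = 7450 kg.
Lower bound: ⌈7450/2000⌉ = 4 containers.
A packing using 4 containers:
  container 1: 1500 + 500 = 2000
  container 2: 1450 = 1450
  container 3: 1400 + 600 = 2000
  container 4: 1350 + 650 = 2000
This matches the lower bound, so 4 is optimal.

4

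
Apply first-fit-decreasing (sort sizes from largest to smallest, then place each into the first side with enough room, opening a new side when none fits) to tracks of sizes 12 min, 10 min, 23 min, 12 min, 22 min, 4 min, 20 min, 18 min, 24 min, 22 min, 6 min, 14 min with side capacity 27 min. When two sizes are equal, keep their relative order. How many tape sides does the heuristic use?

Sorted descending: 24, 23, 22, 22, 20, 18, 14, 12, 12, 10, 6, 4.
  24 → side 1 (new)  [load 24/27]
  23 → side 2 (new)  [load 23/27]
  22 → side 3 (new)  [load 22/27]
  22 → side 4 (new)  [load 22/27]
  20 → side 5 (new)  [load 20/27]
  18 → side 6 (new)  [load 18/27]
  14 → side 7 (new)  [load 14/27]
  12 → side 7  [load 26/27]
  12 → side 8 (new)  [load 12/27]
  10 → side 8  [load 22/27]
  6 → side 5  [load 26/27]
  4 → side 2  [load 27/27]
8 tape sides opened.

8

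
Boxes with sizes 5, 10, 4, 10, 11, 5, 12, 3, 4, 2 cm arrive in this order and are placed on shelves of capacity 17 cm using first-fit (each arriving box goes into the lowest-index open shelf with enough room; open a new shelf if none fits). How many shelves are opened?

  5 → shelf 1 (new)  [load 5/17]
  10 → shelf 1  [load 15/17]
  4 → shelf 2 (new)  [load 4/17]
  10 → shelf 2  [load 14/17]
  11 → shelf 3 (new)  [load 11/17]
  5 → shelf 3  [load 16/17]
  12 → shelf 4 (new)  [load 12/17]
  3 → shelf 2  [load 17/17]
  4 → shelf 4  [load 16/17]
  2 → shelf 1  [load 17/17]
4 shelves opened.

4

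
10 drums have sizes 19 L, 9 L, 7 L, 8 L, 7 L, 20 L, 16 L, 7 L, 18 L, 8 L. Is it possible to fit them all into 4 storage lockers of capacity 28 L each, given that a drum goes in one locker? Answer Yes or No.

No

Total = 119 L; ⌈119/28⌉ = 5.
At least 5 storage lockers are required, but only 4 are allowed.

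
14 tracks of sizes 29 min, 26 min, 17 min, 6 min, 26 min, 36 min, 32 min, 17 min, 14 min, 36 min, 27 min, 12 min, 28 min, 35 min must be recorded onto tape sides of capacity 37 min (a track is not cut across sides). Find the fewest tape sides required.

11

Total = 36 + 36 + 35 + 32 + 29 + 28 + 27 + 26 + 26 + 17 + 17 + 14 + 12 + 6 = 341 min.
Lower bound: ⌈341/37⌉ = 10 tape sides.
A packing using 11 tape sides:
  side 1: 36 = 36
  side 2: 36 = 36
  side 3: 35 = 35
  side 4: 32 = 32
  side 5: 29 + 6 = 35
  side 6: 28 = 28
  side 7: 27 = 27
  side 8: 26 = 26
  side 9: 26 = 26
  side 10: 17 + 17 = 34
  side 11: 14 + 12 = 26
No arrangement into 10 tape sides stays within capacity, so 11 is optimal.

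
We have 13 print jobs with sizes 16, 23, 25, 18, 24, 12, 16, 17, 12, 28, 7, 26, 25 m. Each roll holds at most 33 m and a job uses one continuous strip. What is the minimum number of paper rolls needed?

Total = 28 + 26 + 25 + 25 + 24 + 23 + 18 + 17 + 16 + 16 + 12 + 12 + 7 = 249 m.
Lower bound: ⌈249/33⌉ = 8 paper rolls.
A packing using 9 paper rolls:
  roll 1: 28 = 28
  roll 2: 26 + 7 = 33
  roll 3: 25 = 25
  roll 4: 25 = 25
  roll 5: 24 = 24
  roll 6: 23 = 23
  roll 7: 18 + 12 = 30
  roll 8: 17 + 16 = 33
  roll 9: 16 + 12 = 28
No arrangement into 8 paper rolls stays within capacity, so 9 is optimal.

9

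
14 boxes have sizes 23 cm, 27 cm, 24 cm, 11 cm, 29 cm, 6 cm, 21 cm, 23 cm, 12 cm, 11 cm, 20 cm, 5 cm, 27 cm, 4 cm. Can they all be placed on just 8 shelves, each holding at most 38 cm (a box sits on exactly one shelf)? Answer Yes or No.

Yes

A valid assignment using 8 shelves:
  shelf 1: 29 + 6 = 35
  shelf 2: 27 + 11 = 38
  shelf 3: 27 + 11 = 38
  shelf 4: 24 + 12 = 36
  shelf 5: 23 + 5 + 4 = 32
  shelf 6: 23 = 23
  shelf 7: 21 = 21
  shelf 8: 20 = 20
Every load is within 38 cm, so 8 shelves suffice.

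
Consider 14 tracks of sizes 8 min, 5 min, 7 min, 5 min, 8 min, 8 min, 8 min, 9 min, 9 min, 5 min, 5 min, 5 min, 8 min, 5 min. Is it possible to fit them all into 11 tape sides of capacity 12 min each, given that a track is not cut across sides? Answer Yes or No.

A valid assignment using 11 tape sides:
  side 1: 9 = 9
  side 2: 9 = 9
  side 3: 8 = 8
  side 4: 8 = 8
  side 5: 8 = 8
  side 6: 8 = 8
  side 7: 8 = 8
  side 8: 7 + 5 = 12
  side 9: 5 + 5 = 10
  side 10: 5 + 5 = 10
  side 11: 5 = 5
Every load is within 12 min, so 11 tape sides suffice.

Yes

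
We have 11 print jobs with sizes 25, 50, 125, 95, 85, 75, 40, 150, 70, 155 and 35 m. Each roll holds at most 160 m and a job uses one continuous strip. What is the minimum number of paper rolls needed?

Total = 155 + 150 + 125 + 95 + 85 + 75 + 70 + 50 + 40 + 35 + 25 = 905 m.
Lower bound: ⌈905/160⌉ = 6 paper rolls.
A packing using 6 paper rolls:
  roll 1: 155 = 155
  roll 2: 150 = 150
  roll 3: 125 + 35 = 160
  roll 4: 95 + 50 = 145
  roll 5: 85 + 75 = 160
  roll 6: 70 + 40 + 25 = 135
This matches the lower bound, so 6 is optimal.

6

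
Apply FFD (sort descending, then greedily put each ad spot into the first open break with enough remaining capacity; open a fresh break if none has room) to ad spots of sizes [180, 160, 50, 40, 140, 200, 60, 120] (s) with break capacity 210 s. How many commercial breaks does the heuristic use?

Sorted descending: 200, 180, 160, 140, 120, 60, 50, 40.
  200 → break 1 (new)  [load 200/210]
  180 → break 2 (new)  [load 180/210]
  160 → break 3 (new)  [load 160/210]
  140 → break 4 (new)  [load 140/210]
  120 → break 5 (new)  [load 120/210]
  60 → break 4  [load 200/210]
  50 → break 3  [load 210/210]
  40 → break 5  [load 160/210]
5 commercial breaks opened.

5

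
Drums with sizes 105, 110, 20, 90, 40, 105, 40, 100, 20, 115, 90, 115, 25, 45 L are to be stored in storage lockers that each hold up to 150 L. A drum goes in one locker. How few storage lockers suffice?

Total = 115 + 115 + 110 + 105 + 105 + 100 + 90 + 90 + 45 + 40 + 40 + 25 + 20 + 20 = 1020 L.
Lower bound: ⌈1020/150⌉ = 7 storage lockers.
Also, 8 drums each exceed 75 L, and no two of those can share a locker, so at least 8 storage lockers are needed.
A packing using 8 storage lockers:
  locker 1: 115 + 25 = 140
  locker 2: 115 + 20 = 135
  locker 3: 110 + 40 = 150
  locker 4: 105 + 45 = 150
  locker 5: 105 + 40 = 145
  locker 6: 100 + 20 = 120
  locker 7: 90 = 90
  locker 8: 90 = 90
This matches the lower bound, so 8 is optimal.

8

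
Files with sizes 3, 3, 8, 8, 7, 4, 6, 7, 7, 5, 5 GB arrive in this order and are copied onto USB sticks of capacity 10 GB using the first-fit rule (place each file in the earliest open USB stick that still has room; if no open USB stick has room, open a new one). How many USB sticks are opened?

8

  3 → USB stick 1 (new)  [load 3/10]
  3 → USB stick 1  [load 6/10]
  8 → USB stick 2 (new)  [load 8/10]
  8 → USB stick 3 (new)  [load 8/10]
  7 → USB stick 4 (new)  [load 7/10]
  4 → USB stick 1  [load 10/10]
  6 → USB stick 5 (new)  [load 6/10]
  7 → USB stick 6 (new)  [load 7/10]
  7 → USB stick 7 (new)  [load 7/10]
  5 → USB stick 8 (new)  [load 5/10]
  5 → USB stick 8  [load 10/10]
8 USB sticks opened.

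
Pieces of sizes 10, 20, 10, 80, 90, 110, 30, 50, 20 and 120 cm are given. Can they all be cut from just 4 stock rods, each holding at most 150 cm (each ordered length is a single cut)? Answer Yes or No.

A valid assignment using 4 stock rods:
  stock rod 1: 120 + 30 = 150
  stock rod 2: 110 + 20 + 20 = 150
  stock rod 3: 90 + 50 + 10 = 150
  stock rod 4: 80 + 10 = 90
Every load is within 150 cm, so 4 stock rods suffice.

Yes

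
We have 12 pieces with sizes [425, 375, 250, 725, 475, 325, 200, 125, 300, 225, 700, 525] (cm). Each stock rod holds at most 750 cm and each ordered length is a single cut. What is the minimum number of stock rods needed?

7

Total = 725 + 700 + 525 + 475 + 425 + 375 + 325 + 300 + 250 + 225 + 200 + 125 = 4650 cm.
Lower bound: ⌈4650/750⌉ = 7 stock rods.
A packing using 7 stock rods:
  stock rod 1: 725 = 725
  stock rod 2: 700 = 700
  stock rod 3: 525 + 225 = 750
  stock rod 4: 475 + 250 = 725
  stock rod 5: 425 + 325 = 750
  stock rod 6: 375 + 300 = 675
  stock rod 7: 200 + 125 = 325
This matches the lower bound, so 7 is optimal.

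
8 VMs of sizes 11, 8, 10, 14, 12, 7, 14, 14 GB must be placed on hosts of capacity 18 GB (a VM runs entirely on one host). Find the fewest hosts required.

Total = 14 + 14 + 14 + 12 + 11 + 10 + 8 + 7 = 90 GB.
Lower bound: ⌈90/18⌉ = 5 hosts.
Also, 6 VMs each exceed 9 GB, and no two of those can share a host, so at least 6 hosts are needed.
A packing using 6 hosts:
  host 1: 14 = 14
  host 2: 14 = 14
  host 3: 14 = 14
  host 4: 12 = 12
  host 5: 11 + 7 = 18
  host 6: 10 + 8 = 18
This matches the lower bound, so 6 is optimal.

6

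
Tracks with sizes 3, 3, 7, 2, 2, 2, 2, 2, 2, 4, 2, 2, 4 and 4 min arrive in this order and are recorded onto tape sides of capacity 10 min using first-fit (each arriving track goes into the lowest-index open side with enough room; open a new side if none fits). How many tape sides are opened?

5

  3 → side 1 (new)  [load 3/10]
  3 → side 1  [load 6/10]
  7 → side 2 (new)  [load 7/10]
  2 → side 1  [load 8/10]
  2 → side 1  [load 10/10]
  2 → side 2  [load 9/10]
  2 → side 3 (new)  [load 2/10]
  2 → side 3  [load 4/10]
  2 → side 3  [load 6/10]
  4 → side 3  [load 10/10]
  2 → side 4 (new)  [load 2/10]
  2 → side 4  [load 4/10]
  4 → side 4  [load 8/10]
  4 → side 5 (new)  [load 4/10]
5 tape sides opened.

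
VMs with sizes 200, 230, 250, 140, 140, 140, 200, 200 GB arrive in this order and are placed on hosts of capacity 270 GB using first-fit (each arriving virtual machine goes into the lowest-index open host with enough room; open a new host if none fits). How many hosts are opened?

8

  200 → host 1 (new)  [load 200/270]
  230 → host 2 (new)  [load 230/270]
  250 → host 3 (new)  [load 250/270]
  140 → host 4 (new)  [load 140/270]
  140 → host 5 (new)  [load 140/270]
  140 → host 6 (new)  [load 140/270]
  200 → host 7 (new)  [load 200/270]
  200 → host 8 (new)  [load 200/270]
8 hosts opened.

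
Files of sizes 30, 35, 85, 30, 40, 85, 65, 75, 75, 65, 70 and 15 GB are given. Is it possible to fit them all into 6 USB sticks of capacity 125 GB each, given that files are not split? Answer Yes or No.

Total = 670 GB; ⌈670/125⌉ = 6.
7 files each exceed half the capacity and cannot share a USB stick, forcing at least 7 USB sticks.
At least 7 USB sticks are required, but only 6 are allowed.

No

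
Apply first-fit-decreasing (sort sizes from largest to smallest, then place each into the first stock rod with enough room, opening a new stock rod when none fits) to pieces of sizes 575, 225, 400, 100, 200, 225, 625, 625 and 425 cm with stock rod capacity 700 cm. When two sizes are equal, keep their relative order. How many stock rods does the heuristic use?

Sorted descending: 625, 625, 575, 425, 400, 225, 225, 200, 100.
  625 → stock rod 1 (new)  [load 625/700]
  625 → stock rod 2 (new)  [load 625/700]
  575 → stock rod 3 (new)  [load 575/700]
  425 → stock rod 4 (new)  [load 425/700]
  400 → stock rod 5 (new)  [load 400/700]
  225 → stock rod 4  [load 650/700]
  225 → stock rod 5  [load 625/700]
  200 → stock rod 6 (new)  [load 200/700]
  100 → stock rod 3  [load 675/700]
6 stock rods opened.

6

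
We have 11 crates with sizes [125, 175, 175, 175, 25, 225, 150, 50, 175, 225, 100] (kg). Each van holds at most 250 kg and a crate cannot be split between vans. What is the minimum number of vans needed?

Total = 225 + 225 + 175 + 175 + 175 + 175 + 150 + 125 + 100 + 50 + 25 = 1600 kg.
Lower bound: ⌈1600/250⌉ = 7 vans.
A packing using 8 vans:
  van 1: 225 + 25 = 250
  van 2: 225 = 225
  van 3: 175 + 50 = 225
  van 4: 175 = 175
  van 5: 175 = 175
  van 6: 175 = 175
  van 7: 150 + 100 = 250
  van 8: 125 = 125
No arrangement into 7 vans stays within capacity, so 8 is optimal.

8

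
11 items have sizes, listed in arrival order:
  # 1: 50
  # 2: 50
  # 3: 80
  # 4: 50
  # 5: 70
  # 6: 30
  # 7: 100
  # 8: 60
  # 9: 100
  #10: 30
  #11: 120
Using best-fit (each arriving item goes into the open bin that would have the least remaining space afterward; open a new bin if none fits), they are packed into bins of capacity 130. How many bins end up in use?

  50 → bin 1 (new)  [load 50/130]
  50 → bin 1  [load 100/130]
  80 → bin 2 (new)  [load 80/130]
  50 → bin 2  [load 130/130]
  70 → bin 3 (new)  [load 70/130]
  30 → bin 1  [load 130/130]
  100 → bin 4 (new)  [load 100/130]
  60 → bin 3  [load 130/130]
  100 → bin 5 (new)  [load 100/130]
  30 → bin 4  [load 130/130]
  120 → bin 6 (new)  [load 120/130]
6 bins opened.

6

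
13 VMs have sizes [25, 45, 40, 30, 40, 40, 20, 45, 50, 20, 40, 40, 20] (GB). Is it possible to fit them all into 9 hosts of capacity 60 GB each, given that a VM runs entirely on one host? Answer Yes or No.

A valid assignment using 9 hosts:
  host 1: 50 = 50
  host 2: 45 = 45
  host 3: 45 = 45
  host 4: 40 + 20 = 60
  host 5: 40 + 20 = 60
  host 6: 40 + 20 = 60
  host 7: 40 = 40
  host 8: 40 = 40
  host 9: 30 + 25 = 55
Every load is within 60 GB, so 9 hosts suffice.

Yes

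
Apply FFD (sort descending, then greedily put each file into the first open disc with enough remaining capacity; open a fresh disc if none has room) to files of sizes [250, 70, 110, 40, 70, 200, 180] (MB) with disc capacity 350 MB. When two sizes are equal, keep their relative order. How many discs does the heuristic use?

3

Sorted descending: 250, 200, 180, 110, 70, 70, 40.
  250 → disc 1 (new)  [load 250/350]
  200 → disc 2 (new)  [load 200/350]
  180 → disc 3 (new)  [load 180/350]
  110 → disc 2  [load 310/350]
  70 → disc 1  [load 320/350]
  70 → disc 3  [load 250/350]
  40 → disc 2  [load 350/350]
3 discs opened.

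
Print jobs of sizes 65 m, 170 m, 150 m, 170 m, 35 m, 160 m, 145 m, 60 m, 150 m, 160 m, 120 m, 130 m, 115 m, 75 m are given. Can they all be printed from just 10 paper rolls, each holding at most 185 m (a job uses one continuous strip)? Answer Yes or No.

No

Total = 1705 m; ⌈1705/185⌉ = 10.
The bound of 10 does not rule out 10, but exhaustive search shows no assignment into 10 paper rolls of capacity 185 m exists — the minimum is 11.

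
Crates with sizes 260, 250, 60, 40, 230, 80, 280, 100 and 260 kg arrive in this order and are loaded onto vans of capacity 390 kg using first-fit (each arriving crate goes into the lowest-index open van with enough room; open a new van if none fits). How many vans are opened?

  260 → van 1 (new)  [load 260/390]
  250 → van 2 (new)  [load 250/390]
  60 → van 1  [load 320/390]
  40 → van 1  [load 360/390]
  230 → van 3 (new)  [load 230/390]
  80 → van 2  [load 330/390]
  280 → van 4 (new)  [load 280/390]
  100 → van 3  [load 330/390]
  260 → van 5 (new)  [load 260/390]
5 vans opened.

5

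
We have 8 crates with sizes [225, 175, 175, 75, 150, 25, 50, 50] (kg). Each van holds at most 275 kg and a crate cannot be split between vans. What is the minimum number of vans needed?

Total = 225 + 175 + 175 + 150 + 75 + 50 + 50 + 25 = 925 kg.
Lower bound: ⌈925/275⌉ = 4 vans.
A packing using 4 vans:
  van 1: 225 + 50 = 275
  van 2: 175 + 75 + 25 = 275
  van 3: 175 + 50 = 225
  van 4: 150 = 150
This matches the lower bound, so 4 is optimal.

4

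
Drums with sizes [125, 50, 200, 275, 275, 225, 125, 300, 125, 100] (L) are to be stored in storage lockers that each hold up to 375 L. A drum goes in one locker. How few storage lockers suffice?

6

Total = 300 + 275 + 275 + 225 + 200 + 125 + 125 + 125 + 100 + 50 = 1800 L.
Lower bound: ⌈1800/375⌉ = 5 storage lockers.
A packing using 6 storage lockers:
  locker 1: 300 + 50 = 350
  locker 2: 275 + 100 = 375
  locker 3: 275 = 275
  locker 4: 225 + 125 = 350
  locker 5: 200 + 125 = 325
  locker 6: 125 = 125
No arrangement into 5 storage lockers stays within capacity, so 6 is optimal.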